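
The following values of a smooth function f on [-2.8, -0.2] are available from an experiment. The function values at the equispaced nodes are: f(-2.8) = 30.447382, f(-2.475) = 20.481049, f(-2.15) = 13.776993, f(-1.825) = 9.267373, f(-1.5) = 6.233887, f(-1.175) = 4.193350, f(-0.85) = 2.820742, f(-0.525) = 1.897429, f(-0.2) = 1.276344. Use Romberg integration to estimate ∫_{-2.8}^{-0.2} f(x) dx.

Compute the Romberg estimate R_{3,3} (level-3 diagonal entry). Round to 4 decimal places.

23.9107

R_{0,0} (trapezoid, 1 panel, h=2.6000): 41.240844
R_{1,0} (trapezoid, 2 panels, h=1.3000): 28.724475
R_{2,0} (trapezoid, 4 panels, h=0.6500): 25.150765
R_{3,0} (trapezoid, 8 panels, h=0.3250): 24.223123
R_{1,1} = 28.724475 + (28.724475 − 41.240844)/3 = 24.552352
R_{2,1} = 25.150765 + (25.150765 − 28.724475)/3 = 23.959528
R_{3,1} = 24.223123 + (24.223123 − 25.150765)/3 = 23.913909
R_{2,2} = 23.959528 + (23.959528 − 24.552352)/15 = 23.920006
R_{3,2} = 23.913909 + (23.913909 − 23.959528)/15 = 23.910868
R_{3,3} = 23.910868 + (23.910868 − 23.920006)/63 = 23.910723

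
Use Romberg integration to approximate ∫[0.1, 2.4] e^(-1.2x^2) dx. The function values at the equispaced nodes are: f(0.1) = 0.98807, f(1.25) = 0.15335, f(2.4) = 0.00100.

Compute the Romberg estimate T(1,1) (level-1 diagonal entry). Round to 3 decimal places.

T(0,0) (trapezoid, 1 panel, h=2.3000): 1.13743
T(1,0) (trapezoid, 2 panels, h=1.1500): 0.74507
T(1,1) = 0.74507 + (0.74507 − 1.13743)/3 = 0.61428

0.614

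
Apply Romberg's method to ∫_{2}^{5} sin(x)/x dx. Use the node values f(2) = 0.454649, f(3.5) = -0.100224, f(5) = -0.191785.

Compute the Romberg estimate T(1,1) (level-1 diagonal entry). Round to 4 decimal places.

-0.0690

T(0,0) (trapezoid, 1 panel, h=3.0000): 0.394296
T(1,0) (trapezoid, 2 panels, h=1.5000): 0.046812
T(1,1) = 0.046812 + (0.046812 − 0.394296)/3 = -0.069016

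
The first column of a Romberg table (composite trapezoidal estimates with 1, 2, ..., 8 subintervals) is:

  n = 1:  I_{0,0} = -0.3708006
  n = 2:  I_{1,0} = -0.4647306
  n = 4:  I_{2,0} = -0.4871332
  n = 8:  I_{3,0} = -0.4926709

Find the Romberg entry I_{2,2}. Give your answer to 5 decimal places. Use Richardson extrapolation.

-0.49450

Richardson extrapolation on the trapezoidal column (denominator 4−1=3):
I_{1,1} = (4·(-0.4647306) − (-0.3708006)) / 3 = -0.4960406
I_{2,1} = (4·(-0.4871332) − (-0.4647306)) / 3 = -0.4946007
I_{2,2} = -0.4946007 + (-0.4946007 − (-0.4960406))/15 = -0.4945047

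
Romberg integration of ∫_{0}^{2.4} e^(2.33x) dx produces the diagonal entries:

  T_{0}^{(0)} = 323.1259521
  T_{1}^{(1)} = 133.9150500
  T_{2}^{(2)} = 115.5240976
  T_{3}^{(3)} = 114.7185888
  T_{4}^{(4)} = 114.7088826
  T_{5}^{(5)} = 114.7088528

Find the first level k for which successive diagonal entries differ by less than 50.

k = 2

|T_{1}^{(1)} − T_{0}^{(0)}| = 189.2109021 ≥ 50
|T_{2}^{(2)} − T_{1}^{(1)}| = 18.3909524 < 50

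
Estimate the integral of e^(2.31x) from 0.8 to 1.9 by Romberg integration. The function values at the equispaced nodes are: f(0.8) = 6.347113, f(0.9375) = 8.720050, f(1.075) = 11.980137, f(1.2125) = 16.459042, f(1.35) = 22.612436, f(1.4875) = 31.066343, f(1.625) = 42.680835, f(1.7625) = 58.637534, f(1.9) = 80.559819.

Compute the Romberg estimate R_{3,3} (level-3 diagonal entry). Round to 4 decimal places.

32.1267

R_{0,0} (trapezoid, 1 panel, h=1.1000): 47.798813
R_{1,0} (trapezoid, 2 panels, h=0.5500): 36.336246
R_{2,0} (trapezoid, 4 panels, h=0.2750): 33.199890
R_{3,0} (trapezoid, 8 panels, h=0.1375): 32.396353
R_{1,1} = 36.336246 + (36.336246 − 47.798813)/3 = 32.515390
R_{2,1} = 33.199890 + (33.199890 − 36.336246)/3 = 32.154438
R_{3,1} = 32.396353 + (32.396353 − 33.199890)/3 = 32.128507
R_{2,2} = 32.154438 + (32.154438 − 32.515390)/15 = 32.130375
R_{3,2} = 32.128507 + (32.128507 − 32.154438)/15 = 32.126778
R_{3,3} = 32.126778 + (32.126778 − 32.130375)/63 = 32.126721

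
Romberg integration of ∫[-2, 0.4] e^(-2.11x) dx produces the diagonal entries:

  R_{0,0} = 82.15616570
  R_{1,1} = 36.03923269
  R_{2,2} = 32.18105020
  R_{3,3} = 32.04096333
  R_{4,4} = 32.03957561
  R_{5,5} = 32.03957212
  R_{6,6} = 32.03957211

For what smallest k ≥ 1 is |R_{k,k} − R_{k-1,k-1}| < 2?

k = 3

|R_{1,1} − R_{0,0}| = 46.11693301 ≥ 2
|R_{2,2} − R_{1,1}| = 3.85818249 ≥ 2
|R_{3,3} − R_{2,2}| = 0.14008687 < 2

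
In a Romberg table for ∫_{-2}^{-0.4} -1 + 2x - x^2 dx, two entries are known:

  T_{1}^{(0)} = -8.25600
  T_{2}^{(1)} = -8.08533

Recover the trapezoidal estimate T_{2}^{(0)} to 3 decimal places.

-8.128

From T_{2}^{(1)} = (4·T_{2}^{(0)} − T_{1}^{(0)})/3, solve for T_{2}^{(0)}:
4·T_{2}^{(0)} = 3·(-8.08533) + (-8.25600) = -32.51199
T_{2}^{(0)} = -8.12800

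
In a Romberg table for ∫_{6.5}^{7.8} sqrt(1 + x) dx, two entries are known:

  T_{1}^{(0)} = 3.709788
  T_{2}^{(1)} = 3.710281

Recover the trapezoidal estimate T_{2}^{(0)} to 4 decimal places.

From T_{2}^{(1)} = (4·T_{2}^{(0)} − T_{1}^{(0)})/3, solve for T_{2}^{(0)}:
4·T_{2}^{(0)} = 3·3.710281 + 3.709788 = 14.840631
T_{2}^{(0)} = 3.710158

3.7102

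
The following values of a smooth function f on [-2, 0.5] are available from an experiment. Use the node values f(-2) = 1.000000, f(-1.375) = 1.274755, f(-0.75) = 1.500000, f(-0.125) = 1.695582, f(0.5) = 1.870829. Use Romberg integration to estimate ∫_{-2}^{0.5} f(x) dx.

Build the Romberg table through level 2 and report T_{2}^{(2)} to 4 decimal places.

T_{0}^{(0)} (trapezoid, 1 panel, h=2.5000): 3.588536
T_{1}^{(0)} (trapezoid, 2 panels, h=1.2500): 3.669268
T_{2}^{(0)} (trapezoid, 4 panels, h=0.6250): 3.691095
T_{1}^{(1)} = 3.669268 + (3.669268 − 3.588536)/3 = 3.696179
T_{2}^{(1)} = 3.691095 + (3.691095 − 3.669268)/3 = 3.698371
T_{2}^{(2)} = 3.698371 + (3.698371 − 3.696179)/15 = 3.698517

3.6985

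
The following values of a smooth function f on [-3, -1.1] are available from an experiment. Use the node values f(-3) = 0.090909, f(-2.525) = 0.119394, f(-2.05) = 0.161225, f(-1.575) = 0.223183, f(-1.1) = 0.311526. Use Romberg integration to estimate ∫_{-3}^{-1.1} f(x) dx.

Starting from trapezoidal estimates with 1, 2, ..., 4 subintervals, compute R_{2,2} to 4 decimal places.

R_{0,0} (trapezoid, 1 panel, h=1.9000): 0.382313
R_{1,0} (trapezoid, 2 panels, h=0.9500): 0.344320
R_{2,0} (trapezoid, 4 panels, h=0.4750): 0.334884
R_{1,1} = 0.344320 + (0.344320 − 0.382313)/3 = 0.331656
R_{2,1} = 0.334884 + (0.334884 − 0.344320)/3 = 0.331739
R_{2,2} = 0.331739 + (0.331739 − 0.331656)/15 = 0.331745

0.3317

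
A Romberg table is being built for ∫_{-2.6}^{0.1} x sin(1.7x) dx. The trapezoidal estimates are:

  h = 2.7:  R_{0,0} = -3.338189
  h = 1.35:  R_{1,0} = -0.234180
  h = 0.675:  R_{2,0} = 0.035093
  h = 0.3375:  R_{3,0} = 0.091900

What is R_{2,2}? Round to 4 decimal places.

Richardson extrapolation on the trapezoidal column (denominator 4−1=3):
R_{1,1} = -0.234180 + (-0.234180 − (-3.338189))/3 = 0.800490
R_{2,1} = 0.035093 + (0.035093 − (-0.234180))/3 = 0.124851
R_{2,2} = 0.124851 + (0.124851 − 0.800490)/15 = 0.079808

0.0798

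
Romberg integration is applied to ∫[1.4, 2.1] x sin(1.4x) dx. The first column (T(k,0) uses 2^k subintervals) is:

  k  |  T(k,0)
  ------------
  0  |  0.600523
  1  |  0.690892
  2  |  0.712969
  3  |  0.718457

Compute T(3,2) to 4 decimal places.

0.7203

Richardson extrapolation on the trapezoidal column (denominator 4−1=3):
T(2,1) = 0.712969 + (0.712969 − 0.690892)/3 = 0.720328
T(3,1) = (4·0.718457 − 0.712969) / 3 = 0.720286
T(3,2) = (16·0.720286 − 0.720328) / 15 = 0.720283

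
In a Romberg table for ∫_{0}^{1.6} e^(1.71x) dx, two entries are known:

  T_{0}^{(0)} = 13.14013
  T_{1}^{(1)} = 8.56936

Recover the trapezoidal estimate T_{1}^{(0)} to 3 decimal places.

From T_{1}^{(1)} = (4·T_{1}^{(0)} − T_{0}^{(0)})/3, solve for T_{1}^{(0)}:
4·T_{1}^{(0)} = 3·8.56936 + 13.14013 = 38.84821
T_{1}^{(0)} = 9.71205

9.712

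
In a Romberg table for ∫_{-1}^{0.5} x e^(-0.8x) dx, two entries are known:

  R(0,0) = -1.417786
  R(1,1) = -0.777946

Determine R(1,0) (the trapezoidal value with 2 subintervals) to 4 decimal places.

From R(1,1) = (4·R(1,0) − R(0,0))/3, solve for R(1,0):
4·R(1,0) = 3·(-0.777946) + (-1.417786) = -3.751624
R(1,0) = -0.937906

-0.9379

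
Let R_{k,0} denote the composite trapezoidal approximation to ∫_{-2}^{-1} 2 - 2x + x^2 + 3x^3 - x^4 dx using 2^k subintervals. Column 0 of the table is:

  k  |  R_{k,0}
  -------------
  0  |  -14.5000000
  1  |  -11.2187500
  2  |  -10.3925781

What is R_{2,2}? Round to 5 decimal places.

R_{1,1} = (4·(-11.2187500) − (-14.5000000)) / 3 = -10.1250000
R_{2,1} = -10.3925781 + (-10.3925781 − (-11.2187500))/3 = -10.1171875
R_{2,2} = -10.1171875 + (-10.1171875 − (-10.1250000))/15 = -10.1166667

-10.11667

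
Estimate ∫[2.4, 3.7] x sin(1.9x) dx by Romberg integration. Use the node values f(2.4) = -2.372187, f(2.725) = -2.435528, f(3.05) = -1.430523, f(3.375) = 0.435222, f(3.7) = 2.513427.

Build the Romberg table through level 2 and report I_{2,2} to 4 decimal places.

I_{0,0} (trapezoid, 1 panel, h=1.3000): 0.091806
I_{1,0} (trapezoid, 2 panels, h=0.6500): -0.883937
I_{2,0} (trapezoid, 4 panels, h=0.3250): -1.092068
I_{1,1} = -0.883937 + (-0.883937 − 0.091806)/3 = -1.209185
I_{2,1} = -1.092068 + (-1.092068 − (-0.883937))/3 = -1.161445
I_{2,2} = -1.161445 + (-1.161445 − (-1.209185))/15 = -1.158262

-1.1583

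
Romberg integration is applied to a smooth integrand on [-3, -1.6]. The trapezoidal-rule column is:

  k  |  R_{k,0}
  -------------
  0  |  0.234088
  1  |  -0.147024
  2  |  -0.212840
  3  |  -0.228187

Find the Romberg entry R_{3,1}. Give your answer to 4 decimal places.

-0.2333

R_{3,1} = (4·(-0.228187) − (-0.212840)) / 3 = -0.233303
(Column j=1 coincides with Simpson's rule on the same nodes.)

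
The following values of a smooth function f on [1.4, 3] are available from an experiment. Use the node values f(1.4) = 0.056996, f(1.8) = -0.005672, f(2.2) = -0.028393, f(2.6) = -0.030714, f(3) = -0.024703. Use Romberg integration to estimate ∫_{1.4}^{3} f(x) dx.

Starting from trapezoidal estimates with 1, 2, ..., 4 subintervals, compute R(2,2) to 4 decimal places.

R(0,0) (trapezoid, 1 panel, h=1.6000): 0.025834
R(1,0) (trapezoid, 2 panels, h=0.8000): -0.009797
R(2,0) (trapezoid, 4 panels, h=0.4000): -0.019453
R(1,1) = -0.009797 + (-0.009797 − 0.025834)/3 = -0.021674
R(2,1) = -0.019453 + (-0.019453 − (-0.009797))/3 = -0.022672
R(2,2) = -0.022672 + (-0.022672 − (-0.021674))/15 = -0.022739

-0.0227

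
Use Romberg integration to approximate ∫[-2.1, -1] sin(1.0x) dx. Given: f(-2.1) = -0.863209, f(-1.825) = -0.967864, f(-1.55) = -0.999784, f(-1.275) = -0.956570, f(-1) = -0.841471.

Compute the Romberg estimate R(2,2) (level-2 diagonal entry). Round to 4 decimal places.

-1.0451

R(0,0) (trapezoid, 1 panel, h=1.1000): -0.937574
R(1,0) (trapezoid, 2 panels, h=0.5500): -1.018668
R(2,0) (trapezoid, 4 panels, h=0.2750): -1.038553
R(1,1) = -1.018668 + (-1.018668 − (-0.937574))/3 = -1.045699
R(2,1) = -1.038553 + (-1.038553 − (-1.018668))/3 = -1.045181
R(2,2) = -1.045181 + (-1.045181 − (-1.045699))/15 = -1.045146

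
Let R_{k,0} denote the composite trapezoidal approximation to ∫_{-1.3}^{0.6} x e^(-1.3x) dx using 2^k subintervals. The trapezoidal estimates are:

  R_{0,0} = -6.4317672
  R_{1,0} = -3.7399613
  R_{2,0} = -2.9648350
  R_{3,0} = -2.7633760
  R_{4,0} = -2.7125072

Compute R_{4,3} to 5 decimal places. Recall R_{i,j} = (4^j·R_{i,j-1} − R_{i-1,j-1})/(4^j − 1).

Richardson extrapolation on the trapezoidal column (denominator 4−1=3):
R_{2,1} = -2.9648350 + (-2.9648350 − (-3.7399613))/3 = -2.7064596
R_{3,1} = -2.7633760 + (-2.7633760 − (-2.9648350))/3 = -2.6962230
R_{4,1} = (4·(-2.7125072) − (-2.7633760)) / 3 = -2.6955509
R_{3,2} = -2.6962230 + (-2.6962230 − (-2.7064596))/15 = -2.6955406
R_{4,2} = -2.6955509 + (-2.6955509 − (-2.6962230))/15 = -2.6955061
R_{4,3} = (64·(-2.6955061) − (-2.6955406)) / 63 = -2.6955056

-2.69551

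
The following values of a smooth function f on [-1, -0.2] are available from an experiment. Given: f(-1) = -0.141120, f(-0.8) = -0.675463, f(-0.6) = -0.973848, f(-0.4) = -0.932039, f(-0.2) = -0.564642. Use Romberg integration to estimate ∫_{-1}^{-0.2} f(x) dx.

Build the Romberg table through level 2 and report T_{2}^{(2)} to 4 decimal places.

T_{0}^{(0)} (trapezoid, 1 panel, h=0.8000): -0.282305
T_{1}^{(0)} (trapezoid, 2 panels, h=0.4000): -0.530692
T_{2}^{(0)} (trapezoid, 4 panels, h=0.2000): -0.586846
T_{1}^{(1)} = -0.530692 + (-0.530692 − (-0.282305))/3 = -0.613488
T_{2}^{(1)} = -0.586846 + (-0.586846 − (-0.530692))/3 = -0.605564
T_{2}^{(2)} = -0.605564 + (-0.605564 − (-0.613488))/15 = -0.605036

-0.6050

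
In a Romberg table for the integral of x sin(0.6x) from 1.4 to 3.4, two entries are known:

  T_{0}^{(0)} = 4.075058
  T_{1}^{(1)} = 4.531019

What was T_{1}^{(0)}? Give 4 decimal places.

From T_{1}^{(1)} = (4·T_{1}^{(0)} − T_{0}^{(0)})/3, solve for T_{1}^{(0)}:
4·T_{1}^{(0)} = 3·4.531019 + 4.075058 = 17.668115
T_{1}^{(0)} = 4.417029

4.4170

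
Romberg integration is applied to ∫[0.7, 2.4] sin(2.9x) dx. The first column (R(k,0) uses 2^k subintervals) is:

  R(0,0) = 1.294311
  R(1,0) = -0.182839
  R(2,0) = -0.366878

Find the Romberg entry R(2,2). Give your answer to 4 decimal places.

R(1,1) = -0.182839 + (-0.182839 − 1.294311)/3 = -0.675222
R(2,1) = (4·(-0.366878) − (-0.182839)) / 3 = -0.428224
R(2,2) = -0.428224 + (-0.428224 − (-0.675222))/15 = -0.411757

-0.4118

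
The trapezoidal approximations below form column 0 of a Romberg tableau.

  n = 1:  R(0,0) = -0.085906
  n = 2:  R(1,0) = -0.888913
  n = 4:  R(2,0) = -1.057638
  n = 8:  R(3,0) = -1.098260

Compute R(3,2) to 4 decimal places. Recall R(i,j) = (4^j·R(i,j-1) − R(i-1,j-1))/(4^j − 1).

-1.1117

Richardson extrapolation on the trapezoidal column (denominator 4−1=3):
R(2,1) = -1.057638 + (-1.057638 − (-0.888913))/3 = -1.113880
R(3,1) = (4·(-1.098260) − (-1.057638)) / 3 = -1.111801
R(3,2) = (16·(-1.111801) − (-1.113880)) / 15 = -1.111662
(Column j=1 coincides with Simpson's rule on the same nodes.)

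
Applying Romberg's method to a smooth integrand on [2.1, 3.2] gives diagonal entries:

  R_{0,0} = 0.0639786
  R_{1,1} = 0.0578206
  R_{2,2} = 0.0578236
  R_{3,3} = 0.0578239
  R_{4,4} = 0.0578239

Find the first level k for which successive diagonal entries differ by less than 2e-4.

|R_{1,1} − R_{0,0}| = 0.0061580 ≥ 2e-4
|R_{2,2} − R_{1,1}| = 0.0000030 < 2e-4

k = 2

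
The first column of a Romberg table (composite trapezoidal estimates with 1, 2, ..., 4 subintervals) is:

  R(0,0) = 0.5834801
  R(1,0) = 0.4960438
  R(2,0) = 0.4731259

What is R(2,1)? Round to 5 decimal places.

R(2,1) = 0.4731259 + (0.4731259 − 0.4960438)/3 = 0.4654866

0.46549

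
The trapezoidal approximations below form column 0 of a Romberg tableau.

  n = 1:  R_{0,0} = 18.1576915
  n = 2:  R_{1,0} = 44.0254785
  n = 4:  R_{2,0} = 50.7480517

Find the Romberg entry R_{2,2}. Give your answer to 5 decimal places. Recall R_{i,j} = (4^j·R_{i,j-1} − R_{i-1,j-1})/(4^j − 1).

Richardson extrapolation on the trapezoidal column (denominator 4−1=3):
R_{1,1} = (4·44.0254785 − 18.1576915) / 3 = 52.6480742
R_{2,1} = (4·50.7480517 − 44.0254785) / 3 = 52.9889094
R_{2,2} = (16·52.9889094 − 52.6480742) / 15 = 53.0116317

53.01163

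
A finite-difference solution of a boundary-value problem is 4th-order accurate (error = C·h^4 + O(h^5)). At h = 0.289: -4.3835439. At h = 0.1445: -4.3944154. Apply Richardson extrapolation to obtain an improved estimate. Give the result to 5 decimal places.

The leading error scales as h^4; refining by a factor of 2 reduces it by 2^4 = 16.
Extrapolated value = (16·A(h/2) − A(h)) / (16 − 1)
= (16·(-4.3944154) − (-4.3835439)) / 15
= -65.9271025 / 15 = -4.3951402

-4.39514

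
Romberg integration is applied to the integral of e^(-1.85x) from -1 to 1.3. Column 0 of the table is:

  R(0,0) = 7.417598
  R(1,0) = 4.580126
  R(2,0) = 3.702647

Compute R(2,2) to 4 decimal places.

Richardson extrapolation on the trapezoidal column (denominator 4−1=3):
R(1,1) = 4.580126 + (4.580126 − 7.417598)/3 = 3.634302
R(2,1) = 3.702647 + (3.702647 − 4.580126)/3 = 3.410154
R(2,2) = 3.410154 + (3.410154 − 3.634302)/15 = 3.395211

3.3952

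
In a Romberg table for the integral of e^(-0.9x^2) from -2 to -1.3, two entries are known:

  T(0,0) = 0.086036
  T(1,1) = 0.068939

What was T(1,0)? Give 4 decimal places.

From T(1,1) = (4·T(1,0) − T(0,0))/3, solve for T(1,0):
4·T(1,0) = 3·0.068939 + 0.086036 = 0.292853
T(1,0) = 0.073213

0.0732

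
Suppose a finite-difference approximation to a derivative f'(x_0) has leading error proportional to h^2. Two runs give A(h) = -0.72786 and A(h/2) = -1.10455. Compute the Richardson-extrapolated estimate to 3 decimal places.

The leading error scales as h^2; refining by a factor of 2 reduces it by 2^2 = 4.
Extrapolated value = (4·A(h/2) − A(h)) / (4 − 1)
= (4·(-1.10455) − (-0.72786)) / 3
= -3.69034 / 3 = -1.23011

-1.230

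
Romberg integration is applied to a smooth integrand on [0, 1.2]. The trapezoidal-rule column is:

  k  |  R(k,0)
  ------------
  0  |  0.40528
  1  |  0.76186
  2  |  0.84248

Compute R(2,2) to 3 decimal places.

0.869

R(1,1) = 0.76186 + (0.76186 − 0.40528)/3 = 0.88072
R(2,1) = 0.84248 + (0.84248 − 0.76186)/3 = 0.86935
R(2,2) = 0.86935 + (0.86935 − 0.88072)/15 = 0.86859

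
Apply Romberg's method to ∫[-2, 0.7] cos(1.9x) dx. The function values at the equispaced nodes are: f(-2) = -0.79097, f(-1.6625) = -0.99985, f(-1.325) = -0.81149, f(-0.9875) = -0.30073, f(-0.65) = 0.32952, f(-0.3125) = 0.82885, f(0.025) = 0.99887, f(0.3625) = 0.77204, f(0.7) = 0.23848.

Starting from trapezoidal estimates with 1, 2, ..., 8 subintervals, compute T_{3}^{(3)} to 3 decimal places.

T_{0}^{(0)} (trapezoid, 1 panel, h=2.7000): -0.74586
T_{1}^{(0)} (trapezoid, 2 panels, h=1.3500): 0.07192
T_{2}^{(0)} (trapezoid, 4 panels, h=0.6750): 0.16244
T_{3}^{(0)} (trapezoid, 8 panels, h=0.3375): 0.18258
T_{1}^{(1)} = 0.07192 + (0.07192 − (-0.74586))/3 = 0.34451
T_{2}^{(1)} = 0.16244 + (0.16244 − 0.07192)/3 = 0.19261
T_{3}^{(1)} = 0.18258 + (0.18258 − 0.16244)/3 = 0.18929
T_{2}^{(2)} = 0.19261 + (0.19261 − 0.34451)/15 = 0.18248
T_{3}^{(2)} = 0.18929 + (0.18929 − 0.19261)/15 = 0.18907
T_{3}^{(3)} = 0.18907 + (0.18907 − 0.18248)/63 = 0.18917

0.189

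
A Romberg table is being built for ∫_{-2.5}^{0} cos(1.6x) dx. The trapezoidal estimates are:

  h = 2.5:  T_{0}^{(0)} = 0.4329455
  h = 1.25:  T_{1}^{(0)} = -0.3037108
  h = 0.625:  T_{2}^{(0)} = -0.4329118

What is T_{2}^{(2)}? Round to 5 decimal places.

-0.47109

Richardson extrapolation on the trapezoidal column (denominator 4−1=3):
T_{1}^{(1)} = (4·(-0.3037108) − 0.4329455) / 3 = -0.5492629
T_{2}^{(1)} = (4·(-0.4329118) − (-0.3037108)) / 3 = -0.4759788
T_{2}^{(2)} = -0.4759788 + (-0.4759788 − (-0.5492629))/15 = -0.4710932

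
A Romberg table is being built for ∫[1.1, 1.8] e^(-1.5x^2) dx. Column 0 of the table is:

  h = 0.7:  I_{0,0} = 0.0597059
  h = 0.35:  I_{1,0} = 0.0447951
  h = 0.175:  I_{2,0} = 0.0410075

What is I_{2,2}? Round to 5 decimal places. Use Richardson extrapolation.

Richardson extrapolation on the trapezoidal column (denominator 4−1=3):
I_{1,1} = 0.0447951 + (0.0447951 − 0.0597059)/3 = 0.0398248
I_{2,1} = (4·0.0410075 − 0.0447951) / 3 = 0.0397450
I_{2,2} = 0.0397450 + (0.0397450 − 0.0398248)/15 = 0.0397397

0.03974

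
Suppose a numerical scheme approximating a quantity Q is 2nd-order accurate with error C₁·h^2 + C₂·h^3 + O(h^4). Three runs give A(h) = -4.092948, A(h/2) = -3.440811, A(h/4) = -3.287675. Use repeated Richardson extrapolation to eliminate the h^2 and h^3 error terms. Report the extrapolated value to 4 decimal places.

-3.2385

First eliminate the h^2 term (factor 2^2 = 4):
  B₁ = (4·(-3.440811) − (-4.092948))/3 = -3.223432
  B₂ = (4·(-3.287675) − (-3.440811))/3 = -3.236630
Then eliminate the h^3 term (factor 2^3 = 8):
  (8·(-3.236630) − (-3.223432))/7 = -3.238515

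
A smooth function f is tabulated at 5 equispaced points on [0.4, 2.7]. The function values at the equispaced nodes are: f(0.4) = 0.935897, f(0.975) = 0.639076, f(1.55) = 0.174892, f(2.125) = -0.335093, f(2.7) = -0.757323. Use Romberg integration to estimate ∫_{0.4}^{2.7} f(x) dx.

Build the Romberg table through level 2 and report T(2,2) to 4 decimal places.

T(0,0) (trapezoid, 1 panel, h=2.3000): 0.205360
T(1,0) (trapezoid, 2 panels, h=1.1500): 0.303806
T(2,0) (trapezoid, 4 panels, h=0.5750): 0.326693
T(1,1) = 0.303806 + (0.303806 − 0.205360)/3 = 0.336621
T(2,1) = 0.326693 + (0.326693 − 0.303806)/3 = 0.334322
T(2,2) = 0.334322 + (0.334322 − 0.336621)/15 = 0.334169

0.3342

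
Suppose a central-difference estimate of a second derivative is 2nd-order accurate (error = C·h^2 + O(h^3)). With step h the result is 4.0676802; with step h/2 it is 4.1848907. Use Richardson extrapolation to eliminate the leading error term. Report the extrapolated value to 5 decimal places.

The leading error scales as h^2; refining by a factor of 2 reduces it by 2^2 = 4.
Extrapolated value = (4·A(h/2) − A(h)) / (4 − 1)
= (4·4.1848907 − 4.0676802) / 3
= 12.6718826 / 3 = 4.2239609

4.22396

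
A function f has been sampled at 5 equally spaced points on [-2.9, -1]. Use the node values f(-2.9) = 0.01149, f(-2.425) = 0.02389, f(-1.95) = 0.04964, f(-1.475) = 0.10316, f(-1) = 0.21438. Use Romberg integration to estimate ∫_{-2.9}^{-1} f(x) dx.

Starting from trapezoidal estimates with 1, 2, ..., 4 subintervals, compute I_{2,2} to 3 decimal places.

0.132

I_{0,0} (trapezoid, 1 panel, h=1.9000): 0.21458
I_{1,0} (trapezoid, 2 panels, h=0.9500): 0.15445
I_{2,0} (trapezoid, 4 panels, h=0.4750): 0.13757
I_{1,1} = 0.15445 + (0.15445 − 0.21458)/3 = 0.13441
I_{2,1} = 0.13757 + (0.13757 − 0.15445)/3 = 0.13194
I_{2,2} = 0.13194 + (0.13194 − 0.13441)/15 = 0.13178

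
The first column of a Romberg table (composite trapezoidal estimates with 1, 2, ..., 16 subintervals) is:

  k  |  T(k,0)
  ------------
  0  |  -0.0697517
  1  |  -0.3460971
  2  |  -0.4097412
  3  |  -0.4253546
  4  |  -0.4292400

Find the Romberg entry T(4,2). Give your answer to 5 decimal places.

T(3,1) = -0.4253546 + (-0.4253546 − (-0.4097412))/3 = -0.4305591
T(4,1) = -0.4292400 + (-0.4292400 − (-0.4253546))/3 = -0.4305351
T(4,2) = (16·(-0.4305351) − (-0.4305591)) / 15 = -0.4305335

-0.43053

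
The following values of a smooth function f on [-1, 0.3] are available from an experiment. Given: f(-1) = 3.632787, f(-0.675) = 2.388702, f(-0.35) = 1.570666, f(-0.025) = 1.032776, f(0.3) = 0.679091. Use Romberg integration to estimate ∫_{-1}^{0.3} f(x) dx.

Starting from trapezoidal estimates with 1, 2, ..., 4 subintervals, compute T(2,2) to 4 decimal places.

2.2897

T(0,0) (trapezoid, 1 panel, h=1.3000): 2.802721
T(1,0) (trapezoid, 2 panels, h=0.6500): 2.422293
T(2,0) (trapezoid, 4 panels, h=0.3250): 2.323127
T(1,1) = 2.422293 + (2.422293 − 2.802721)/3 = 2.295484
T(2,1) = 2.323127 + (2.323127 − 2.422293)/3 = 2.290072
T(2,2) = 2.290072 + (2.290072 − 2.295484)/15 = 2.289711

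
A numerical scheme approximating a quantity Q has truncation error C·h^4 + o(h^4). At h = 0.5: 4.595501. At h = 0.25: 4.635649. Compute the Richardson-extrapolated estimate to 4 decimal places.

Extrapolated value = (16·A(h/2) − A(h)) / (16 − 1)
= (16·4.635649 − 4.595501) / 15
= 69.574883 / 15 = 4.638326

4.6383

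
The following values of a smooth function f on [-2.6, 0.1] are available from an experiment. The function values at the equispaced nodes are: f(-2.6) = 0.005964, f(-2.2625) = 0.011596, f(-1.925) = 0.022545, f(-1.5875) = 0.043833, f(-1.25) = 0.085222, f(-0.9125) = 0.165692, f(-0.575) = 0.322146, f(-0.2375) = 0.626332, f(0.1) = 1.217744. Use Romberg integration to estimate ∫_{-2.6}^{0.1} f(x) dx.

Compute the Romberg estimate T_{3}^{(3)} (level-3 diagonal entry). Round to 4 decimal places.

T_{0}^{(0)} (trapezoid, 1 panel, h=2.7000): 1.652006
T_{1}^{(0)} (trapezoid, 2 panels, h=1.3500): 0.941053
T_{2}^{(0)} (trapezoid, 4 panels, h=0.6750): 0.703193
T_{3}^{(0)} (trapezoid, 8 panels, h=0.3375): 0.637612
T_{1}^{(1)} = 0.941053 + (0.941053 − 1.652006)/3 = 0.704069
T_{2}^{(1)} = 0.703193 + (0.703193 − 0.941053)/3 = 0.623906
T_{3}^{(1)} = 0.637612 + (0.637612 − 0.703193)/3 = 0.615752
T_{2}^{(2)} = 0.623906 + (0.623906 − 0.704069)/15 = 0.618562
T_{3}^{(2)} = 0.615752 + (0.615752 − 0.623906)/15 = 0.615208
T_{3}^{(3)} = 0.615208 + (0.615208 − 0.618562)/63 = 0.615155

0.6152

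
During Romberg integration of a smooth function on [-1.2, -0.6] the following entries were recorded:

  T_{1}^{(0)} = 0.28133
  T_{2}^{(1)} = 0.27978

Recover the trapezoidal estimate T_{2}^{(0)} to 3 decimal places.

From T_{2}^{(1)} = (4·T_{2}^{(0)} − T_{1}^{(0)})/3, solve for T_{2}^{(0)}:
4·T_{2}^{(0)} = 3·0.27978 + 0.28133 = 1.12067
T_{2}^{(0)} = 0.28017

0.280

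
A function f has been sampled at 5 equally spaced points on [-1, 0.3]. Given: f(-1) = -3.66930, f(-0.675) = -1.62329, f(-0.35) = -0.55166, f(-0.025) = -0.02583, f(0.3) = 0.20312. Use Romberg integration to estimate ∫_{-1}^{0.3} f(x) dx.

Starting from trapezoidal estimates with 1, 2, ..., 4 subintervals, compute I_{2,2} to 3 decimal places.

-1.208

I_{0,0} (trapezoid, 1 panel, h=1.3000): -2.25302
I_{1,0} (trapezoid, 2 panels, h=0.6500): -1.48509
I_{2,0} (trapezoid, 4 panels, h=0.3250): -1.27851
I_{1,1} = -1.48509 + (-1.48509 − (-2.25302))/3 = -1.22911
I_{2,1} = -1.27851 + (-1.27851 − (-1.48509))/3 = -1.20965
I_{2,2} = -1.20965 + (-1.20965 − (-1.22911))/15 = -1.20835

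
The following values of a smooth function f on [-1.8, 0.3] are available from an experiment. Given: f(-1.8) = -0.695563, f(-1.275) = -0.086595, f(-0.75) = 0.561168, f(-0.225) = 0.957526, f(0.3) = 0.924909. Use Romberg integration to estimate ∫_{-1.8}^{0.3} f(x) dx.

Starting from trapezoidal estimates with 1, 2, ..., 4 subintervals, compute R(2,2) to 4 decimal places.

R(0,0) (trapezoid, 1 panel, h=2.1000): 0.240813
R(1,0) (trapezoid, 2 panels, h=1.0500): 0.709633
R(2,0) (trapezoid, 4 panels, h=0.5250): 0.812055
R(1,1) = 0.709633 + (0.709633 − 0.240813)/3 = 0.865906
R(2,1) = 0.812055 + (0.812055 − 0.709633)/3 = 0.846196
R(2,2) = 0.846196 + (0.846196 − 0.865906)/15 = 0.844882

0.8449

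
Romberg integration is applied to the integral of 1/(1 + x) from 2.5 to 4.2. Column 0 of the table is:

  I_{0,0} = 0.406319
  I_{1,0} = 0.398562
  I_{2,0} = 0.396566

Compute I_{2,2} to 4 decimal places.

I_{1,1} = 0.398562 + (0.398562 − 0.406319)/3 = 0.395976
I_{2,1} = (4·0.396566 − 0.398562) / 3 = 0.395901
I_{2,2} = (16·0.395901 − 0.395976) / 15 = 0.395896

0.3959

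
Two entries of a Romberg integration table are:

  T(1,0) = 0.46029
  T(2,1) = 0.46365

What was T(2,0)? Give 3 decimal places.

From T(2,1) = (4·T(2,0) − T(1,0))/3, solve for T(2,0):
4·T(2,0) = 3·0.46365 + 0.46029 = 1.85124
T(2,0) = 0.46281

0.463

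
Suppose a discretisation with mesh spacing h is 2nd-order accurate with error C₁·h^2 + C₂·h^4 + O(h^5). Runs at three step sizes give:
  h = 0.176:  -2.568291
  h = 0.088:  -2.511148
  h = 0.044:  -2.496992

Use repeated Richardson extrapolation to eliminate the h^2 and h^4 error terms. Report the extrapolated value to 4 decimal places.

First eliminate the h^2 term (factor 2^2 = 4):
  B₁ = (4·(-2.511148) − (-2.568291))/3 = -2.492100
  B₂ = (4·(-2.496992) − (-2.511148))/3 = -2.492273
Then eliminate the h^4 term (factor 2^4 = 16):
  (16·(-2.492273) − (-2.492100))/15 = -2.492285

-2.4923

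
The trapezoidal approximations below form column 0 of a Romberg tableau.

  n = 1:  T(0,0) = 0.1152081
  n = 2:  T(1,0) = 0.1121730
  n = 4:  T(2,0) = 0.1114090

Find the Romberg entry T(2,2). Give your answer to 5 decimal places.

0.11115

T(1,1) = 0.1121730 + (0.1121730 − 0.1152081)/3 = 0.1111613
T(2,1) = (4·0.1114090 − 0.1121730) / 3 = 0.1111543
T(2,2) = 0.1111543 + (0.1111543 − 0.1111613)/15 = 0.1111538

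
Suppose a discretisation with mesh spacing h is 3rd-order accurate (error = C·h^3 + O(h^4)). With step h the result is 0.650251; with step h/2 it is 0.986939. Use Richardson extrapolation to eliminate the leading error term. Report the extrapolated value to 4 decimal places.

1.0350

Extrapolated value = (8·A(h/2) − A(h)) / (8 − 1)
= (8·0.986939 − 0.650251) / 7
= 7.245261 / 7 = 1.035037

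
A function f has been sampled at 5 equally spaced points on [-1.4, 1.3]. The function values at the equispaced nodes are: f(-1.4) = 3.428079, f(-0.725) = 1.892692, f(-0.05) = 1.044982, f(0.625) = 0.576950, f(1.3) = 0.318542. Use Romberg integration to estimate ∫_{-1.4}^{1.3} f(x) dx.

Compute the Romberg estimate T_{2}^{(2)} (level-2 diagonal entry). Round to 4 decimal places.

T_{0}^{(0)} (trapezoid, 1 panel, h=2.7000): 5.057938
T_{1}^{(0)} (trapezoid, 2 panels, h=1.3500): 3.939695
T_{2}^{(0)} (trapezoid, 4 panels, h=0.6750): 3.636856
T_{1}^{(1)} = 3.939695 + (3.939695 − 5.057938)/3 = 3.566947
T_{2}^{(1)} = 3.636856 + (3.636856 − 3.939695)/3 = 3.535910
T_{2}^{(2)} = 3.535910 + (3.535910 − 3.566947)/15 = 3.533841

3.5338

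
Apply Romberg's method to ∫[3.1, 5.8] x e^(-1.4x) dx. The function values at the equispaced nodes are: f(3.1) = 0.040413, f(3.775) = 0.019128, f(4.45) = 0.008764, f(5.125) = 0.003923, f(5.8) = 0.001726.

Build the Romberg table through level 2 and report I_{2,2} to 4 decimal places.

I_{0,0} (trapezoid, 1 panel, h=2.7000): 0.056888
I_{1,0} (trapezoid, 2 panels, h=1.3500): 0.040275
I_{2,0} (trapezoid, 4 panels, h=0.6750): 0.035697
I_{1,1} = 0.040275 + (0.040275 − 0.056888)/3 = 0.034737
I_{2,1} = 0.035697 + (0.035697 − 0.040275)/3 = 0.034171
I_{2,2} = 0.034171 + (0.034171 − 0.034737)/15 = 0.034133

0.0341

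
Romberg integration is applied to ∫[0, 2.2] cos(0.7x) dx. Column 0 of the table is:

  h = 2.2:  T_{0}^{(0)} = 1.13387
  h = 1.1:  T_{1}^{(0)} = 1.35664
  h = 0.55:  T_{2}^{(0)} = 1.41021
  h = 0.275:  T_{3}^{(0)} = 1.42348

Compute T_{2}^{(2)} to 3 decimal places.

T_{1}^{(1)} = (4·1.35664 − 1.13387) / 3 = 1.43090
T_{2}^{(1)} = 1.41021 + (1.41021 − 1.35664)/3 = 1.42807
T_{2}^{(2)} = (16·1.42807 − 1.43090) / 15 = 1.42788
(Column j=1 coincides with Simpson's rule on the same nodes.)

1.428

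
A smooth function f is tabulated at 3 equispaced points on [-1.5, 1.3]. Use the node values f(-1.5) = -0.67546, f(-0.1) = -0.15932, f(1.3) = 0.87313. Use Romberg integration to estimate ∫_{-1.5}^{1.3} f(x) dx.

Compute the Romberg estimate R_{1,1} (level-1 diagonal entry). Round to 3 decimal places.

R_{0,0} (trapezoid, 1 panel, h=2.8000): 0.27674
R_{1,0} (trapezoid, 2 panels, h=1.4000): -0.08468
R_{1,1} = -0.08468 + (-0.08468 − 0.27674)/3 = -0.20515

-0.205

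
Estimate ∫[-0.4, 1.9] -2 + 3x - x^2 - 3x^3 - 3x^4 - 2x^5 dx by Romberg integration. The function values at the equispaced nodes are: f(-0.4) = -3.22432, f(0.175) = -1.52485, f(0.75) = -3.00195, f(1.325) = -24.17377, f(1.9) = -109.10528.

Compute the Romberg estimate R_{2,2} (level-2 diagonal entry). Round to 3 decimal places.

-42.031

R_{0,0} (trapezoid, 1 panel, h=2.3000): -129.17904
R_{1,0} (trapezoid, 2 panels, h=1.1500): -68.04176
R_{2,0} (trapezoid, 4 panels, h=0.5750): -48.79759
R_{1,1} = -68.04176 + (-68.04176 − (-129.17904))/3 = -47.66267
R_{2,1} = -48.79759 + (-48.79759 − (-68.04176))/3 = -42.38287
R_{2,2} = -42.38287 + (-42.38287 − (-47.66267))/15 = -42.03088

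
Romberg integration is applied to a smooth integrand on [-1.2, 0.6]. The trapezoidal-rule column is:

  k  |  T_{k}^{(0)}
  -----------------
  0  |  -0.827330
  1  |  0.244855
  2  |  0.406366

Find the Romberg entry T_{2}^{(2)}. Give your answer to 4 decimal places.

0.4507

Richardson extrapolation on the trapezoidal column (denominator 4−1=3):
T_{1}^{(1)} = 0.244855 + (0.244855 − (-0.827330))/3 = 0.602250
T_{2}^{(1)} = 0.406366 + (0.406366 − 0.244855)/3 = 0.460203
T_{2}^{(2)} = (16·0.460203 − 0.602250) / 15 = 0.450733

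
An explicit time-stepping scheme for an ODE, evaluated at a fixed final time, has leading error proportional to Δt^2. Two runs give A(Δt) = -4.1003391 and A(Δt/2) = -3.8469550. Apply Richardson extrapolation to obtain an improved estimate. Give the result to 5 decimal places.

-3.76249

The leading error scales as Δt^2; refining by a factor of 2 reduces it by 2^2 = 4.
Extrapolated value = (4·A(Δt/2) − A(Δt)) / (4 − 1)
= (4·(-3.8469550) − (-4.1003391)) / 3
= -11.2874809 / 3 = -3.7624936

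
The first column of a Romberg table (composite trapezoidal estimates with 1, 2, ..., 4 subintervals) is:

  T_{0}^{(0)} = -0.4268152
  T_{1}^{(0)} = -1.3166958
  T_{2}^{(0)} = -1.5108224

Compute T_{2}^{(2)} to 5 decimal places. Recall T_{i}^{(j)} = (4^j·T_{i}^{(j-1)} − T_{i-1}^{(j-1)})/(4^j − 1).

-1.57301

T_{1}^{(1)} = -1.3166958 + (-1.3166958 − (-0.4268152))/3 = -1.6133227
T_{2}^{(1)} = -1.5108224 + (-1.5108224 − (-1.3166958))/3 = -1.5755313
T_{2}^{(2)} = (16·(-1.5755313) − (-1.6133227)) / 15 = -1.5730119
(Column j=1 coincides with Simpson's rule on the same nodes.)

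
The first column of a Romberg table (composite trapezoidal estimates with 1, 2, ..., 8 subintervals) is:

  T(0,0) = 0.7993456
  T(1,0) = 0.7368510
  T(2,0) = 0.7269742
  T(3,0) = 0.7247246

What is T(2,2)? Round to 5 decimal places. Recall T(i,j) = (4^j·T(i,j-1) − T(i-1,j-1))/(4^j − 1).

Richardson extrapolation on the trapezoidal column (denominator 4−1=3):
T(1,1) = (4·0.7368510 − 0.7993456) / 3 = 0.7160195
T(2,1) = (4·0.7269742 − 0.7368510) / 3 = 0.7236819
T(2,2) = 0.7236819 + (0.7236819 − 0.7160195)/15 = 0.7241927
(Column j=1 coincides with Simpson's rule on the same nodes.)

0.72419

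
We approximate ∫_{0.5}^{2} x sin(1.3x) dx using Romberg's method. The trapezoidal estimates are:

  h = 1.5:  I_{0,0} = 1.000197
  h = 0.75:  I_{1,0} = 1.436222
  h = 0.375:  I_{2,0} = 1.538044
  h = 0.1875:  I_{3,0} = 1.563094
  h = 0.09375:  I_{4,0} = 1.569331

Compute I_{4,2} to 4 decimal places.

Richardson extrapolation on the trapezoidal column (denominator 4−1=3):
I_{3,1} = (4·1.563094 − 1.538044) / 3 = 1.571444
I_{4,1} = 1.569331 + (1.569331 − 1.563094)/3 = 1.571410
I_{4,2} = (16·1.571410 − 1.571444) / 15 = 1.571408

1.5714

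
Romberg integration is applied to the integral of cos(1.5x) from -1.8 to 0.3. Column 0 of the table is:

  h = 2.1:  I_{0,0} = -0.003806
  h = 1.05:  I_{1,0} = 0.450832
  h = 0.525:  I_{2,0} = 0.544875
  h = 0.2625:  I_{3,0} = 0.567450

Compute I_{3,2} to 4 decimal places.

0.5749

I_{2,1} = 0.544875 + (0.544875 − 0.450832)/3 = 0.576223
I_{3,1} = (4·0.567450 − 0.544875) / 3 = 0.574975
I_{3,2} = 0.574975 + (0.574975 − 0.576223)/15 = 0.574892
(Column j=1 coincides with Simpson's rule on the same nodes.)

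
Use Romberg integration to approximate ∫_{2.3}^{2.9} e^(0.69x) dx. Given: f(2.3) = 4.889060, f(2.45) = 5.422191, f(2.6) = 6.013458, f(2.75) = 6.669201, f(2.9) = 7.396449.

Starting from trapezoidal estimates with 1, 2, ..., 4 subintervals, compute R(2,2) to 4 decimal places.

R(0,0) (trapezoid, 1 panel, h=0.6000): 3.685653
R(1,0) (trapezoid, 2 panels, h=0.3000): 3.646864
R(2,0) (trapezoid, 4 panels, h=0.1500): 3.637141
R(1,1) = 3.646864 + (3.646864 − 3.685653)/3 = 3.633934
R(2,1) = 3.637141 + (3.637141 − 3.646864)/3 = 3.633900
R(2,2) = 3.633900 + (3.633900 − 3.633934)/15 = 3.633898

3.6339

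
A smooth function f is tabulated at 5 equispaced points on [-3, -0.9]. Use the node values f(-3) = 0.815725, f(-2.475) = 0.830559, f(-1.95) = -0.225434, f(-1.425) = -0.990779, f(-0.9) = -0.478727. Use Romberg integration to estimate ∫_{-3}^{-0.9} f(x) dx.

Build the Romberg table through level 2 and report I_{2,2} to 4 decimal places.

-0.1277

I_{0,0} (trapezoid, 1 panel, h=2.1000): 0.353848
I_{1,0} (trapezoid, 2 panels, h=1.0500): -0.059782
I_{2,0} (trapezoid, 4 panels, h=0.5250): -0.114006
I_{1,1} = -0.059782 + (-0.059782 − 0.353848)/3 = -0.197659
I_{2,1} = -0.114006 + (-0.114006 − (-0.059782))/3 = -0.132081
I_{2,2} = -0.132081 + (-0.132081 − (-0.197659))/15 = -0.127709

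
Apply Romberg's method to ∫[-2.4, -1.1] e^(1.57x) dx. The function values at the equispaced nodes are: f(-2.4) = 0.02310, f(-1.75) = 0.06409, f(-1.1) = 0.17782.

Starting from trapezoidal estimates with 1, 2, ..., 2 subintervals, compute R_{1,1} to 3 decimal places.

0.099

R_{0,0} (trapezoid, 1 panel, h=1.3000): 0.13060
R_{1,0} (trapezoid, 2 panels, h=0.6500): 0.10696
R_{1,1} = 0.10696 + (0.10696 − 0.13060)/3 = 0.09908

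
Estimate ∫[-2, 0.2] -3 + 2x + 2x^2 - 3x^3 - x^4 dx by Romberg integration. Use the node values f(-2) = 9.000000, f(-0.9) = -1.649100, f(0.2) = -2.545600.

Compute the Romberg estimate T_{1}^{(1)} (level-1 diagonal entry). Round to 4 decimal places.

-0.0521

T_{0}^{(0)} (trapezoid, 1 panel, h=2.2000): 7.099840
T_{1}^{(0)} (trapezoid, 2 panels, h=1.1000): 1.735910
T_{1}^{(1)} = 1.735910 + (1.735910 − 7.099840)/3 = -0.052067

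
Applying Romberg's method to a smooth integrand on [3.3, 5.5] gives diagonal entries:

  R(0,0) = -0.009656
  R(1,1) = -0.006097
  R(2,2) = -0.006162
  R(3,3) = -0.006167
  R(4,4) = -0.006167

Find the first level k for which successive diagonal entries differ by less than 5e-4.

|R(1,1) − R(0,0)| = 0.003559 ≥ 5e-4
|R(2,2) − R(1,1)| = 0.000065 < 5e-4

k = 2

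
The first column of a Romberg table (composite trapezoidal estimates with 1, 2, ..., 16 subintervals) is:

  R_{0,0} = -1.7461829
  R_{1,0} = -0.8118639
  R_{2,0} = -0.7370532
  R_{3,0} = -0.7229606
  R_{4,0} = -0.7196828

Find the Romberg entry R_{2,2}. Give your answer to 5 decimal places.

-0.72623

Richardson extrapolation on the trapezoidal column (denominator 4−1=3):
R_{1,1} = (4·(-0.8118639) − (-1.7461829)) / 3 = -0.5004242
R_{2,1} = (4·(-0.7370532) − (-0.8118639)) / 3 = -0.7121163
R_{2,2} = (16·(-0.7121163) − (-0.5004242)) / 15 = -0.7262291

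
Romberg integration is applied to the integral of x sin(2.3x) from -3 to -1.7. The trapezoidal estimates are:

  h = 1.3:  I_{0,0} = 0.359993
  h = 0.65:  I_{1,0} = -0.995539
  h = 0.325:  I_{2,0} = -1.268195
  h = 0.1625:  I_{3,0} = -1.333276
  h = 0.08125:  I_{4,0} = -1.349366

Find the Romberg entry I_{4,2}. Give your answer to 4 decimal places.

Richardson extrapolation on the trapezoidal column (denominator 4−1=3):
I_{3,1} = (4·(-1.333276) − (-1.268195)) / 3 = -1.354970
I_{4,1} = -1.349366 + (-1.349366 − (-1.333276))/3 = -1.354729
I_{4,2} = -1.354729 + (-1.354729 − (-1.354970))/15 = -1.354713

-1.3547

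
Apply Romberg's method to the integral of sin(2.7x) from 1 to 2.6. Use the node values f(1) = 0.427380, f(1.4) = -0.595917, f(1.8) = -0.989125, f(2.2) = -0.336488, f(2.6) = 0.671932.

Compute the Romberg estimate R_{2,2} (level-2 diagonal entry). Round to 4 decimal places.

R_{0,0} (trapezoid, 1 panel, h=1.6000): 0.879450
R_{1,0} (trapezoid, 2 panels, h=0.8000): -0.351575
R_{2,0} (trapezoid, 4 panels, h=0.4000): -0.548750
R_{1,1} = -0.351575 + (-0.351575 − 0.879450)/3 = -0.761917
R_{2,1} = -0.548750 + (-0.548750 − (-0.351575))/3 = -0.614475
R_{2,2} = -0.614475 + (-0.614475 − (-0.761917))/15 = -0.604646

-0.6046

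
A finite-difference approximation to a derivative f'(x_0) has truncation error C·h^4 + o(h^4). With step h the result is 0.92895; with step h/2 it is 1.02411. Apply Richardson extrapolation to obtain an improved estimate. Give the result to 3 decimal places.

1.030

The leading error scales as h^4; refining by a factor of 2 reduces it by 2^4 = 16.
Extrapolated value = (16·A(h/2) − A(h)) / (16 − 1)
= (16·1.02411 − 0.92895) / 15
= 15.45681 / 15 = 1.03045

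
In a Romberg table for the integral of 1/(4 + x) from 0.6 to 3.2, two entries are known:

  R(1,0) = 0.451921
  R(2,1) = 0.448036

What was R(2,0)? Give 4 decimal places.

0.4490

From R(2,1) = (4·R(2,0) − R(1,0))/3, solve for R(2,0):
4·R(2,0) = 3·0.448036 + 0.451921 = 1.796029
R(2,0) = 0.449007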